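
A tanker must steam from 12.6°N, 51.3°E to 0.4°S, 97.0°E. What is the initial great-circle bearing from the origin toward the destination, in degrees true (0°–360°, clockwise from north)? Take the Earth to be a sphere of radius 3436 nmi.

102.5°

N = sin Δλ·cos φ₂ = +0.7157;  D = cos φ₁ sin φ₂ − sin φ₁ cos φ₂ cos Δλ = -0.1592
initial course = atan2(N, D) = 102.54°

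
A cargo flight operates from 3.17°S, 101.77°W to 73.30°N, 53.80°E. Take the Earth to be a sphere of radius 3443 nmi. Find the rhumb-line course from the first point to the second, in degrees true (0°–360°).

Meridional parts: M(φ₁)=-0.0554, M(φ₂)=+1.9189 → ΔM = +1.9742;  Δλ = +2.7152 rad
tan C = Δλ / ΔM = +1.3753 → C = 53.98°

54.0°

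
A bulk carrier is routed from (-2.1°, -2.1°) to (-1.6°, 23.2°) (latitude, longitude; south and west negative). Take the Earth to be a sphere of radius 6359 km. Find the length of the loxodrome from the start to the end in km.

2807 km

Δψ = ln[tan(π/4+φ₂/2)/tan(π/4+φ₁/2)] = +0.0087;  Δφ = +0.0087 rad,  Δλ = +0.4416 rad
q = Δφ/Δψ = 0.9995
d = R·√(Δφ² + q²Δλ²) = 6359·0.44142 = 2807 km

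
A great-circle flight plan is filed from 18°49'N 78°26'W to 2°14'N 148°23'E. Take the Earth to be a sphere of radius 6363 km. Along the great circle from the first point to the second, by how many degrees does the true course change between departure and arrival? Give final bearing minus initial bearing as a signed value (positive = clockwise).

-46.2°

Initial bearing θ₁ = atan2(sin Δλ cos φ₂, cos φ₁ sin φ₂ − sin φ₁ cos φ₂ cos Δλ) = 289.46°
Final bearing θ₂ = (initial bearing from the destination back to the start) + 180° = 243.27°
Δθ = θ₂ − θ₁ = -46.2°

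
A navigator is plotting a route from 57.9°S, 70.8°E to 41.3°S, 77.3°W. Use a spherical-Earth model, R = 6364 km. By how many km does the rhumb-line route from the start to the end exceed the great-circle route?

2096 km

Great circle: cos σ = sin φ₁ sin φ₂ + cos φ₁ cos φ₂ cos Δλ,  σ = 1.3488 rad → d_gc = 8583.8 km
Rhumb line: Δψ = +0.4531, q = Δφ/Δψ = 0.6395, d_rh = R√(Δφ²+q²Δλ²) = 10679.9 km
Excess = 10679.9 − 8583.8 = 2096.1 ≈ 2096 km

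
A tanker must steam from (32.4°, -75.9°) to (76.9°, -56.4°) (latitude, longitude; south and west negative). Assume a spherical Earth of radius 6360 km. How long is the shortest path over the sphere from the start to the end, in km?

cos σ = sin φ₁ sin φ₂ + cos φ₁ cos φ₂ cos Δλ
      = sin(32.40°)sin(76.90°) + cos(32.40°)cos(76.90°)cos(19.50°) = 0.7023
σ = 45.390° → d = Rσ = 6360·0.79221 = 5038 km

5038 km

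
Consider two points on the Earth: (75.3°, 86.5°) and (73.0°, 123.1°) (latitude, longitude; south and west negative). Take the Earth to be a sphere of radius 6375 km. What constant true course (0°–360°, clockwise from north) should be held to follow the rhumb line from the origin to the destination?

Δψ = ln[tan(π/4+φ₂/2)/tan(π/4+φ₁/2)] = -0.1472
Δλ = +0.6388 rad (taken the short way round)
course = atan2(Δλ, Δψ) = 102.98°

103.0°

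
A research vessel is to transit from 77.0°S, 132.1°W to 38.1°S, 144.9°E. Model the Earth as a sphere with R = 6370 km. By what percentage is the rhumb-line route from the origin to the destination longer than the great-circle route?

6.7%

Great circle: σ = 0.8985 rad → d_gc = Rσ = 5723.4 km
Rhumb: Δφ = +0.6789, Δλ = -1.4486, Δψ = +1.4519, q = Δφ/Δψ = 0.4676 → d_rh = R√(Δφ²+q²Δλ²) = 6109.3 km
Excess = (6109.3 − 5723.4) / 5723.4 = 385.9 / 5723.4 = 6.74% ≈ 6.7%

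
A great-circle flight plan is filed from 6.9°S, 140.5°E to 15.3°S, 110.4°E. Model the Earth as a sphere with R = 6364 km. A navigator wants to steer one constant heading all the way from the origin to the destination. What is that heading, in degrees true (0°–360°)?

254.1°

Meridional parts: M(φ₁)=-0.1207, M(φ₂)=-0.2703 → ΔM = -0.1495;  Δλ = -0.5253 rad
tan C = Δλ / ΔM = +3.5129 → C = 254.11°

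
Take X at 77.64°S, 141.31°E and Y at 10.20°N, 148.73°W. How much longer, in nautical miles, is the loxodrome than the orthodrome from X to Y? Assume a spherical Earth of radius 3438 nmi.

Great circle: cos σ = sin φ₁ sin φ₂ + cos φ₁ cos φ₂ cos Δλ,  σ = 1.6718 rad → d_gc = 5747.5 nmi
Rhumb line: Δψ = +2.4020, q = Δφ/Δψ = 0.6383, d_rh = R√(Δφ²+q²Δλ²) = 5912.7 nmi
Excess = 5912.7 − 5747.5 = 165.2 ≈ 165 nmi

165 nmi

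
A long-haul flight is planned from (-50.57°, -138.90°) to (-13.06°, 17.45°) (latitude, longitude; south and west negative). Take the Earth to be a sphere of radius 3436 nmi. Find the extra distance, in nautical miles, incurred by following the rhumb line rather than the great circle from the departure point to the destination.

1248 nmi

Great circle: cos σ = sin φ₁ sin φ₂ + cos φ₁ cos φ₂ cos Δλ,  σ = 1.9738 rad → d_gc = 6782.1 nmi
Rhumb line: Δψ = +0.7963, q = Δφ/Δψ = 0.8221, d_rh = R√(Δφ²+q²Δλ²) = 8030.0 nmi
Excess = 8030.0 − 6782.1 = 1247.9 ≈ 1248 nmi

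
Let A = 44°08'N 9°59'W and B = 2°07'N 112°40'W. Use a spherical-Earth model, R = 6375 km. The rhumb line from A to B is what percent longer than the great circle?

Great circle: σ = 1.7029 rad → d_gc = Rσ = 10856.2 km
Rhumb: Δφ = -0.7333, Δλ = -1.7922, Δψ = -0.8232, q = Δφ/Δψ = 0.8908 → d_rh = R√(Δφ²+q²Δλ²) = 11200.2 km
Excess = (11200.2 − 10856.2) / 10856.2 = 344.0 / 10856.2 = 3.17% ≈ 3.2%

3.2%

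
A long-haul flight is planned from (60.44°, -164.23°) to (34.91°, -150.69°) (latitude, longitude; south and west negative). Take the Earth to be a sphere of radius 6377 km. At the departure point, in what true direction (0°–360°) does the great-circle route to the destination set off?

N = sin Δλ·cos φ₂ = +0.1920;  D = cos φ₁ sin φ₂ − sin φ₁ cos φ₂ cos Δλ = -0.4112
initial course = atan2(N, D) = 154.97°

155.0°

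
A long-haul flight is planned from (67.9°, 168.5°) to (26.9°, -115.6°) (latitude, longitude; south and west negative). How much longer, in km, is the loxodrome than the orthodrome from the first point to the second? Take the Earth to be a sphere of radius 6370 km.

Great circle: cos σ = sin φ₁ sin φ₂ + cos φ₁ cos φ₂ cos Δλ,  σ = 1.0461 rad → d_gc = 6663.8 km
Rhumb line: Δψ = -1.1455, q = Δφ/Δψ = 0.6247, d_rh = R√(Δφ²+q²Δλ²) = 6968.8 km
Excess = 6968.8 − 6663.8 = 305.0 ≈ 305 km

305 km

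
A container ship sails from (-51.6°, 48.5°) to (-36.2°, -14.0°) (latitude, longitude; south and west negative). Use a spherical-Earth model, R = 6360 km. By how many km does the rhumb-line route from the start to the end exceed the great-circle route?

133 km

Great circle: cos σ = sin φ₁ sin φ₂ + cos φ₁ cos φ₂ cos Δλ,  σ = 0.8033 rad → d_gc = 5109.3 km
Rhumb line: Δψ = +0.3763, q = Δφ/Δψ = 0.7143, d_rh = R√(Δφ²+q²Δλ²) = 5242.2 km
Excess = 5242.2 − 5109.3 = 132.9 ≈ 133 km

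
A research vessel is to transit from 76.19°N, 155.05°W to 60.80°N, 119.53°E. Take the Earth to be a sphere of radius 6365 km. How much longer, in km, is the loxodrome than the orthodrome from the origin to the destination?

Great circle: cos σ = sin φ₁ sin φ₂ + cos φ₁ cos φ₂ cos Δλ,  σ = 0.5414 rad → d_gc = 3446.02 km
Rhumb line: Δψ = -0.7659, q = Δφ/Δψ = 0.3507, d_rh = R√(Δφ²+q²Δλ²) = 3741.46 km
Excess = 3741.46 − 3446.02 = 295.44 ≈ 295 km

295 km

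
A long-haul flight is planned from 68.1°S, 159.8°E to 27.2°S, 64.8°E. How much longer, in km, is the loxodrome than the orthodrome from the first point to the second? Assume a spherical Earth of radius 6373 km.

Great circle: cos σ = sin φ₁ sin φ₂ + cos φ₁ cos φ₂ cos Δλ,  σ = 1.1645 rad → d_gc = 7421.4 km
Rhumb line: Δψ = +1.1490, q = Δφ/Δψ = 0.6213, d_rh = R√(Δφ²+q²Δλ²) = 7987.2 km
Excess = 7987.2 − 7421.4 = 565.8 ≈ 566 km

566 km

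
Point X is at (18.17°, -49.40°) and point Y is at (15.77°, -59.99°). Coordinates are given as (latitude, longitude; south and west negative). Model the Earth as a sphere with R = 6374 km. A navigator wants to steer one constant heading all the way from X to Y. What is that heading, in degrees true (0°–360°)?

Δψ = ln[tan(π/4+φ₂/2)/tan(π/4+φ₁/2)] = -0.0438
Δλ = -0.1848 rad (taken the short way round)
course = atan2(Δλ, Δψ) = 256.67°

256.7°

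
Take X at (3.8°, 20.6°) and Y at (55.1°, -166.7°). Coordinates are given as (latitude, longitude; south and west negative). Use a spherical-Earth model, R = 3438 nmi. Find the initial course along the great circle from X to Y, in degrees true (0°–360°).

N = sin Δλ·cos φ₂ = +0.0727;  D = cos φ₁ sin φ₂ − sin φ₁ cos φ₂ cos Δλ = +0.8560
initial course = atan2(N, D) = 4.85°

4.9°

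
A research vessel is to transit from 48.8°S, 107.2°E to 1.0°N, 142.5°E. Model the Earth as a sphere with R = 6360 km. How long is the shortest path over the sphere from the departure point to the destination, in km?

6480 km

Haversine: a = sin²(Δφ/2)+cos φ₁ cos φ₂ sin²(Δλ/2) = 0.23782;  σ = 2·atan2(√a,√(1−a))
σ = 58.374° → d = Rσ = 6360·1.01882 = 6480 km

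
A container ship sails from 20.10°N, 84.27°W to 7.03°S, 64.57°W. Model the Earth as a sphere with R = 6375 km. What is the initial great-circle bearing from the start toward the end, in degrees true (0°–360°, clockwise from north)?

θ = atan2( sin Δλ·cos φ₂ ,  cos φ₁ sin φ₂ − sin φ₁ cos φ₂ cos Δλ )
  = atan2(+0.3346, -0.4360) = 142.50°

142.5°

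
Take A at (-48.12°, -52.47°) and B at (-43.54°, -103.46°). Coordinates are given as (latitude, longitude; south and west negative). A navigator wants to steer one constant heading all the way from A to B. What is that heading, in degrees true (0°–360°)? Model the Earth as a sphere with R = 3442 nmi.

277.4°

Δψ = ln[tan(π/4+φ₂/2)/tan(π/4+φ₁/2)] = +0.1148
Δλ = -0.8899 rad (taken the short way round)
course = atan2(Δλ, Δψ) = 277.35°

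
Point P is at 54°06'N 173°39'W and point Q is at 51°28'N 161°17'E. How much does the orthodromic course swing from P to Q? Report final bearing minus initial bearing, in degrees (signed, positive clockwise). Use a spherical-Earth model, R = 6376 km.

At departure: θ₁ = atan2(sin Δλ cos φ₂, cos φ₁ sin φ₂ − sin φ₁ cos φ₂ cos Δλ) = 270.34°
At arrival: θ₂ = atan2(sin Δλ cos φ₁, −cos φ₂ sin φ₁ + sin φ₂ cos φ₁ cos Δλ) = 250.26°
Δθ = θ₂ − θ₁ = -20.1°

-20.1°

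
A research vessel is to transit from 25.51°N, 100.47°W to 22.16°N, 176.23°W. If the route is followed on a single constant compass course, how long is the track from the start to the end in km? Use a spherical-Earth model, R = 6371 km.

Δψ = ln[tan(π/4+φ₂/2)/tan(π/4+φ₁/2)] = -0.0639;  Δφ = -0.0585 rad,  Δλ = -1.3223 rad
q = Δφ/Δψ = 0.9145
d = R·√(Δφ² + q²Δλ²) = 6371·1.21066 = 7713 km

7713 km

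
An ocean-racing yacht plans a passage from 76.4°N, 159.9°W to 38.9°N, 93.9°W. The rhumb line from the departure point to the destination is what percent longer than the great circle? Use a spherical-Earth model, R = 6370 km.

4.2%

Great circle: σ = 0.8165 rad → d_gc = Rσ = 5201.0 km
Rhumb: Δφ = -0.6545, Δλ = +1.1519, Δψ = -1.3885, q = Δφ/Δψ = 0.4714 → d_rh = R√(Δφ²+q²Δλ²) = 5417.0 km
Excess = (5417.0 − 5201.0) / 5201.0 = 216.0 / 5201.0 = 4.153% ≈ 4.2%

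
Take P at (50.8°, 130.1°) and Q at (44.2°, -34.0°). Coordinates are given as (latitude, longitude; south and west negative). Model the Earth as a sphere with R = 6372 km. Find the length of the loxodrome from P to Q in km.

Δψ = ln[tan(π/4+φ₂/2)/tan(π/4+φ₁/2)] = -0.1708;  Δφ = -0.1152 rad,  Δλ = -2.8641 rad
q = Δφ/Δψ = 0.6743
d = R·√(Δφ² + q²Δλ²) = 6372·1.93476 = 12328 km

12328 km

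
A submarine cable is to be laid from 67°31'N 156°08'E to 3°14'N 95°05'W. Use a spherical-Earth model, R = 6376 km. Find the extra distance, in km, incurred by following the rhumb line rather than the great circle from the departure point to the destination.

Great circle: cos σ = sin φ₁ sin φ₂ + cos φ₁ cos φ₂ cos Δλ,  σ = 1.6417 rad → d_gc = 10467.340 km
Rhumb line: Δψ = -1.5592, q = Δφ/Δψ = 0.7196, d_rh = R√(Δφ²+q²Δλ²) = 11271.838 km
Excess = 11271.838 − 10467.340 = 804.498 ≈ 804 km

804 km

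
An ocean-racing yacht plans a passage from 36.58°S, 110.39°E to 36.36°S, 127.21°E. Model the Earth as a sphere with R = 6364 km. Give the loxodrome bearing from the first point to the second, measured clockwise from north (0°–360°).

Meridional parts: M(φ₁)=-0.6868, M(φ₂)=-0.6821 → ΔM = +0.0048;  Δλ = +0.2936 rad
tan C = Δλ / ΔM = +61.4822 → C = 89.07°

89.1°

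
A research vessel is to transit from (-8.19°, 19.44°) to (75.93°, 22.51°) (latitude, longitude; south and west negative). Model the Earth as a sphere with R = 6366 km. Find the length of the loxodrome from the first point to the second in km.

Rhumb course C = atan2(Δλ, Δψ) with Δψ = ln[tan(π/4+φ₂/2)/tan(π/4+φ₁/2)] = +2.2357, Δλ = +0.0536 → C = 1.37°
d = R·|Δφ| / |cos C| = 6366·1.46817 / 0.99971 = 9349 km

9349 km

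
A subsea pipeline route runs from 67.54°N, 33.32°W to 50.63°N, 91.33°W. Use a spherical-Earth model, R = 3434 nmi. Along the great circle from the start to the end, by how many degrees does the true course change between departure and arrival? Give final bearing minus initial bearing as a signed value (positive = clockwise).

At departure: θ₁ = atan2(sin Δλ cos φ₂, cos φ₁ sin φ₂ − sin φ₁ cos φ₂ cos Δλ) = 268.38°
At arrival: θ₂ = atan2(sin Δλ cos φ₁, −cos φ₂ sin φ₁ + sin φ₂ cos φ₁ cos Δλ) = 217.02°
Δθ = θ₂ − θ₁ = -51.4°

-51.4°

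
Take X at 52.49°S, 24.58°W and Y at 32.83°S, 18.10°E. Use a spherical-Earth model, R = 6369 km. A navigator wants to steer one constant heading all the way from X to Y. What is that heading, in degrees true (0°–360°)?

57.6°

Δψ = ln[tan(π/4+φ₂/2)/tan(π/4+φ₁/2)] = +0.4729
Δλ = +0.7449 rad (taken the short way round)
course = atan2(Δλ, Δψ) = 57.59°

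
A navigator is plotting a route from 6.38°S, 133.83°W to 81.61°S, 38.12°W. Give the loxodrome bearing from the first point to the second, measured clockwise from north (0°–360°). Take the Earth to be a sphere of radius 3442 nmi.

Meridional parts: M(φ₁)=-0.1116, M(φ₂)=-2.6125 → ΔM = -2.5010;  Δλ = +1.6705 rad
tan C = Δλ / ΔM = -0.6679 → C = 146.26°

146.3°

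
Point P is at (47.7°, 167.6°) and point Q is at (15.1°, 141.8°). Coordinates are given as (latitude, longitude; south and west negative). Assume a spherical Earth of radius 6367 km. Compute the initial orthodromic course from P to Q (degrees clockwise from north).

N = sin Δλ·cos φ₂ = -0.4202;  D = cos φ₁ sin φ₂ − sin φ₁ cos φ₂ cos Δλ = -0.4676
initial course = atan2(N, D) = 221.94°

221.9°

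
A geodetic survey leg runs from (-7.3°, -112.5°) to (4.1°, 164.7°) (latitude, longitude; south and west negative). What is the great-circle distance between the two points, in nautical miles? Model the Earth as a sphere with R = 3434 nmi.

cos σ = sin φ₁ sin φ₂ + cos φ₁ cos φ₂ cos Δλ
      = sin(-7.30°)sin(4.10°) + cos(-7.30°)cos(4.10°)cos(-82.80°) = 0.1149
σ = 83.401° → d = Rσ = 3434·1.45563 = 4999 nmi

4999 nmi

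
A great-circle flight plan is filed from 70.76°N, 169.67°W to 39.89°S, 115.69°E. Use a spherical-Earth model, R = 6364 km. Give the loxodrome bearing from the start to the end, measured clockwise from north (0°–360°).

207.2°

Meridional parts: M(φ₁)=+1.7749, M(φ₂)=-0.7604 → ΔM = -2.5353;  Δλ = -1.3027 rad
tan C = Δλ / ΔM = +0.5138 → C = 207.20°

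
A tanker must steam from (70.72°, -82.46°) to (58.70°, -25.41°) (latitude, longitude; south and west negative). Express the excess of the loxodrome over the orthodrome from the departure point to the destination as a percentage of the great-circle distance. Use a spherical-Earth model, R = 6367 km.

Great circle: σ = 0.4514 rad → d_gc = Rσ = 2874.1 km
Rhumb: Δφ = -0.2098, Δλ = +0.9957, Δψ = -0.5004, q = Δφ/Δψ = 0.4193 → d_rh = R√(Δφ²+q²Δλ²) = 2974.8 km
Excess = (2974.8 − 2874.1) / 2874.1 = 100.7 / 2874.1 = 3.50% ≈ 3.5%

3.5%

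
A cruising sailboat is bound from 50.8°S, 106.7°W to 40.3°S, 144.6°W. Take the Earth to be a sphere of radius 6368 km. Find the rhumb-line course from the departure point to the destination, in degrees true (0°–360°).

Δψ = ln[tan(π/4+φ₂/2)/tan(π/4+φ₁/2)] = +0.2628
Δλ = -0.6615 rad (taken the short way round)
course = atan2(Δλ, Δψ) = 291.67°

291.7°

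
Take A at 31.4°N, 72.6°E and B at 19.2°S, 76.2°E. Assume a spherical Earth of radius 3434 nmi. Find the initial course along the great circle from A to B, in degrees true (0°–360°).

175.6°

N = sin Δλ·cos φ₂ = +0.0593;  D = cos φ₁ sin φ₂ − sin φ₁ cos φ₂ cos Δλ = -0.7718
initial course = atan2(N, D) = 175.61°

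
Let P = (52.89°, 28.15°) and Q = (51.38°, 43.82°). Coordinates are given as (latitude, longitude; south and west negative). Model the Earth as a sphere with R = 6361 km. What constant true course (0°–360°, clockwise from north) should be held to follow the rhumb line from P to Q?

98.9°

Δψ = ln[tan(π/4+φ₂/2)/tan(π/4+φ₁/2)] = -0.0429
Δλ = +0.2735 rad (taken the short way round)
course = atan2(Δλ, Δψ) = 98.92°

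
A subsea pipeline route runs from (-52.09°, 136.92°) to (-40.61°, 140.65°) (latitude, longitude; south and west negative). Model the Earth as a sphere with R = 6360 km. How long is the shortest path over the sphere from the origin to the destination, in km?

cos σ = sin φ₁ sin φ₂ + cos φ₁ cos φ₂ cos Δλ
      = sin(-52.09°)sin(-40.61°) + cos(-52.09°)cos(-40.61°)cos(3.73°) = 0.9790
σ = 11.761° → d = Rσ = 6360·0.20527 = 1306 km

1306 km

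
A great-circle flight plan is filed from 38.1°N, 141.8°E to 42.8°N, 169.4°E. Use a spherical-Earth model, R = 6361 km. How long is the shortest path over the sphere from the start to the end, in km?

2378 km

Haversine: a = sin²(Δφ/2)+cos φ₁ cos φ₂ sin²(Δλ/2) = 0.03453;  σ = 2·atan2(√a,√(1−a))
σ = 21.419° → d = Rσ = 6361·0.37384 = 2378 km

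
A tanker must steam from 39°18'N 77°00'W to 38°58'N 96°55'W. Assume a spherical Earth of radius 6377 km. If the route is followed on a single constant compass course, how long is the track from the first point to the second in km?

Δψ = ln[tan(π/4+φ₂/2)/tan(π/4+φ₁/2)] = -0.0075;  Δφ = -0.0058 rad,  Δλ = -0.3476 rad
q = Δφ/Δψ = 0.7757
d = R·√(Δφ² + q²Δλ²) = 6377·0.26970 = 1720 km

1720 km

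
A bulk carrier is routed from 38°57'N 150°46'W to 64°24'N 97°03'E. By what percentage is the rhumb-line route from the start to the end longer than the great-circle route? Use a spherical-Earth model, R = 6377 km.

12.3%

Great circle: σ = 1.1151 rad → d_gc = Rσ = 7111.2 km
Rhumb: Δφ = +0.4442, Δλ = -1.9580, Δψ = +0.7428, q = Δφ/Δψ = 0.5980 → d_rh = R√(Δφ²+q²Δλ²) = 7985.9 km
Excess = (7985.9 − 7111.2) / 7111.2 = 874.7 / 7111.2 = 12.30% ≈ 12.3%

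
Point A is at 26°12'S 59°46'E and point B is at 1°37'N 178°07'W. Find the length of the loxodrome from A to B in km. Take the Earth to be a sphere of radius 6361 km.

13462 km

Δψ = ln[tan(π/4+φ₂/2)/tan(π/4+φ₁/2)] = +0.5023;  Δφ = +0.4855 rad,  Δλ = +2.1313 rad
q = Δφ/Δψ = 0.9665
d = R·√(Δφ² + q²Δλ²) = 6361·2.11638 = 13462 km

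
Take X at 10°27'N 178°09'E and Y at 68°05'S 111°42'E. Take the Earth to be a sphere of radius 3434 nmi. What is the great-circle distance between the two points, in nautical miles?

5468 nmi

Haversine: a = sin²(Δφ/2)+cos φ₁ cos φ₂ sin²(Δλ/2) = 0.51080;  σ = 2·atan2(√a,√(1−a))
σ = 91.238° → d = Rσ = 3434·1.59241 = 5468 nmi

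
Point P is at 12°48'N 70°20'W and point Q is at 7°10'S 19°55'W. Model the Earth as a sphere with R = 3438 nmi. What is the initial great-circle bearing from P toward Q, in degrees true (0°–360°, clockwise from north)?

N = sin Δλ·cos φ₂ = +0.7647;  D = cos φ₁ sin φ₂ − sin φ₁ cos φ₂ cos Δλ = -0.2617
initial course = atan2(N, D) = 108.89°

108.9°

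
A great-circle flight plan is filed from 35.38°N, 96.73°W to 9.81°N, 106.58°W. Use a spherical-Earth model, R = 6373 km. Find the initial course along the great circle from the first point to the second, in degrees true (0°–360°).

201.7°

θ = atan2( sin Δλ·cos φ₂ ,  cos φ₁ sin φ₂ − sin φ₁ cos φ₂ cos Δλ )
  = atan2(-0.1686, -0.4232) = 201.72°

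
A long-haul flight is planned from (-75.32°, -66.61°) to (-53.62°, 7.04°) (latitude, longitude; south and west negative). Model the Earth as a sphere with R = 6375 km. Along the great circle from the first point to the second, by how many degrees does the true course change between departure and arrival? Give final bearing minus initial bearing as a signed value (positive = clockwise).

Initial bearing θ₁ = atan2(sin Δλ cos φ₂, cos φ₁ sin φ₂ − sin φ₁ cos φ₂ cos Δλ) = 94.27°
Final bearing θ₂ = (initial bearing from the destination back to the start) + 180° = 25.22°
Δθ = θ₂ − θ₁ = -69.1°

-69.1°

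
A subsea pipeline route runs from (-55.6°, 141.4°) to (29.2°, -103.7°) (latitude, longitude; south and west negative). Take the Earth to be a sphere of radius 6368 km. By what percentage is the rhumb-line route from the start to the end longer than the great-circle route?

Great circle: σ = 2.2271 rad → d_gc = Rσ = 14182.1 km
Rhumb: Δφ = +1.4800, Δλ = +2.0054, Δψ = +1.7059, q = Δφ/Δψ = 0.8676 → d_rh = R√(Δφ²+q²Δλ²) = 14546.0 km
Excess = (14546.0 − 14182.1) / 14182.1 = 363.9 / 14182.1 = 2.57% ≈ 2.6%

2.6%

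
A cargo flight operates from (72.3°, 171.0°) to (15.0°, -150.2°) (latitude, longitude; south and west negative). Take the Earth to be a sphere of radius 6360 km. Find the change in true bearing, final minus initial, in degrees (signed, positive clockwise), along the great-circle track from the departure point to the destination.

+31.0°

At departure: θ₁ = atan2(sin Δλ cos φ₂, cos φ₁ sin φ₂ − sin φ₁ cos φ₂ cos Δλ) = 136.53°
At arrival: θ₂ = atan2(sin Δλ cos φ₁, −cos φ₂ sin φ₁ + sin φ₂ cos φ₁ cos Δλ) = 167.49°
Δθ = θ₂ − θ₁ = +31.0°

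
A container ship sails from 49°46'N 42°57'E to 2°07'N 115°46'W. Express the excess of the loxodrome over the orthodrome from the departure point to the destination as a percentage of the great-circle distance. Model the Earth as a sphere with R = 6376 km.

Great circle: σ = 2.1813 rad → d_gc = Rσ = 13907.7 km
Rhumb: Δφ = -0.8316, Δλ = -2.7701, Δψ = -0.9674, q = Δφ/Δψ = 0.8597 → d_rh = R√(Δφ²+q²Δλ²) = 16083.0 km
Excess = (16083.0 − 13907.7) / 13907.7 = 2175.3 / 13907.7 = 15.64% ≈ 15.6%

15.6%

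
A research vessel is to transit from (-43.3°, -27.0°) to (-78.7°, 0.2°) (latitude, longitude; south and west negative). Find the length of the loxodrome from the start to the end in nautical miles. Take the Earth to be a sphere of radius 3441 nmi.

Δψ = ln[tan(π/4+φ₂/2)/tan(π/4+φ₁/2)] = -1.4733;  Δφ = -0.6178 rad,  Δλ = +0.4747 rad
q = Δφ/Δψ = 0.4194
d = R·√(Δφ² + q²Δλ²) = 3441·0.64913 = 2234 nmi

2234 nmi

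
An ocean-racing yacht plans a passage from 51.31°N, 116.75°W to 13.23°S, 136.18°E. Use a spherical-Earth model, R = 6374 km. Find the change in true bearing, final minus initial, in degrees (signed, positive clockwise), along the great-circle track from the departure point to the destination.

At departure: θ₁ = atan2(sin Δλ cos φ₂, cos φ₁ sin φ₂ − sin φ₁ cos φ₂ cos Δλ) = 274.91°
At arrival: θ₂ = atan2(sin Δλ cos φ₁, −cos φ₂ sin φ₁ + sin φ₂ cos φ₁ cos Δλ) = 219.78°
Δθ = θ₂ − θ₁ = -55.1°

-55.1°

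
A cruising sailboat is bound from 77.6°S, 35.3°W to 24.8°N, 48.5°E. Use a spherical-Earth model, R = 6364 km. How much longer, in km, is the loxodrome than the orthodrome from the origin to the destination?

Great circle: cos σ = sin φ₁ sin φ₂ + cos φ₁ cos φ₂ cos Δλ,  σ = 1.9699 rad → d_gc = 12536.60 km
Rhumb line: Δψ = +2.6668, q = Δφ/Δψ = 0.6702, d_rh = R√(Δφ²+q²Δλ²) = 12972.13 km
Excess = 12972.13 − 12536.60 = 435.53 ≈ 436 km

436 km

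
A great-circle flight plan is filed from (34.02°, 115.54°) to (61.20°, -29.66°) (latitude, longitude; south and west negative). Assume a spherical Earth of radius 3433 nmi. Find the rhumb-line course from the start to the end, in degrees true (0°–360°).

Δψ = ln[tan(π/4+φ₂/2)/tan(π/4+φ₁/2)] = +0.7275
Δλ = -2.5342 rad (taken the short way round)
course = atan2(Δλ, Δψ) = 286.02°

286.0°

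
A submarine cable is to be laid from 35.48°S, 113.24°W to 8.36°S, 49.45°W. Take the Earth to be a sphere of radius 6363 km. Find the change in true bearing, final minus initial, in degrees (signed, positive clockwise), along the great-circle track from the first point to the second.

-26.9°

Initial bearing θ₁ = atan2(sin Δλ cos φ₂, cos φ₁ sin φ₂ − sin φ₁ cos φ₂ cos Δλ) = 81.34°
Final bearing θ₂ = (initial bearing from the destination back to the start) + 180° = 54.46°
Δθ = θ₂ − θ₁ = -26.9°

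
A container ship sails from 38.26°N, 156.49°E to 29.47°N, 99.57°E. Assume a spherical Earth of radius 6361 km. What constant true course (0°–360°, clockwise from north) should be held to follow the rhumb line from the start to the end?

259.4°

Meridional parts: M(φ₁)=+0.7238, M(φ₂)=+0.5387 → ΔM = -0.1851;  Δλ = -0.9934 rad
tan C = Δλ / ΔM = +5.3669 → C = 259.45°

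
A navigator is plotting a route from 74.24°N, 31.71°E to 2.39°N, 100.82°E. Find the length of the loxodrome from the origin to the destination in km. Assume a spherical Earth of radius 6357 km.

Rhumb course C = atan2(Δλ, Δψ) with Δψ = ln[tan(π/4+φ₂/2)/tan(π/4+φ₁/2)] = -1.9358, Δλ = +1.2062 → C = 148.07°
d = R·|Δφ| / |cos C| = 6357·1.25402 / 0.84873 = 9393 km

9393 km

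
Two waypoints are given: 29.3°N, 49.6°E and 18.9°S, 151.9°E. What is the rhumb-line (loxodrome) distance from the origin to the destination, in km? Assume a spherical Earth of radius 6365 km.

12210 km

Rhumb course C = atan2(Δλ, Δψ) with Δψ = ln[tan(π/4+φ₂/2)/tan(π/4+φ₁/2)] = -0.8713, Δλ = +1.7855 → C = 116.01°
d = R·|Δφ| / |cos C| = 6365·0.84125 / 0.43855 = 12210 km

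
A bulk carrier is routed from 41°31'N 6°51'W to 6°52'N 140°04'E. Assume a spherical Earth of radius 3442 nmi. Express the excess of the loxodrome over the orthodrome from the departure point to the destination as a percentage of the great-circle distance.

10.3%

Great circle: σ = 2.1455 rad → d_gc = Rσ = 7385.0 nmi
Rhumb: Δφ = -0.6048, Δλ = +2.5642, Δψ = -0.6777, q = Δφ/Δψ = 0.8923 → d_rh = R√(Δφ²+q²Δλ²) = 8146.1 nmi
Excess = (8146.1 − 7385.0) / 7385.0 = 761.1 / 7385.0 = 10.31% ≈ 10.3%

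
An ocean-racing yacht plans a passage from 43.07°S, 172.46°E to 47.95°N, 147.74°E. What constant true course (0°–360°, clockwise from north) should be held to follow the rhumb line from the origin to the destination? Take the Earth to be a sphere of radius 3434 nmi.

Meridional parts: M(φ₁)=-0.8345, M(φ₂)=+0.9562 → ΔM = +1.7907;  Δλ = -0.4314 rad
tan C = Δλ / ΔM = -0.2409 → C = 346.45°

346.5°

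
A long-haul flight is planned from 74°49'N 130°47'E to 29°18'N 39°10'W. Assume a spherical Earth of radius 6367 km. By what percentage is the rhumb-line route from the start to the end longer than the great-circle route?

Great circle: σ = 1.3208 rad → d_gc = Rσ = 8409.5 km
Rhumb: Δφ = -0.7944, Δλ = -2.9662, Δψ = -1.4801, q = Δφ/Δψ = 0.5367 → d_rh = R√(Δφ²+q²Δλ²) = 11328.7 km
Excess = (11328.7 − 8409.5) / 8409.5 = 2919.2 / 8409.5 = 34.71% ≈ 34.7%

34.7%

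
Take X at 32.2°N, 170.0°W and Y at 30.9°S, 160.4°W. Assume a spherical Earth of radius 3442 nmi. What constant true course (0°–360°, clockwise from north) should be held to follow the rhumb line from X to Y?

171.8°

Δψ = ln[tan(π/4+φ₂/2)/tan(π/4+φ₁/2)] = -1.1617
Δλ = +0.1676 rad (taken the short way round)
course = atan2(Δλ, Δψ) = 171.79°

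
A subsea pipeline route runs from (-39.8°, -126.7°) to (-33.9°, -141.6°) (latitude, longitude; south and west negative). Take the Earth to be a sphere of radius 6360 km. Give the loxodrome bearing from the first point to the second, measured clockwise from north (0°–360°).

296.3°

Δψ = ln[tan(π/4+φ₂/2)/tan(π/4+φ₁/2)] = +0.1288
Δλ = -0.2601 rad (taken the short way round)
course = atan2(Δλ, Δψ) = 296.35°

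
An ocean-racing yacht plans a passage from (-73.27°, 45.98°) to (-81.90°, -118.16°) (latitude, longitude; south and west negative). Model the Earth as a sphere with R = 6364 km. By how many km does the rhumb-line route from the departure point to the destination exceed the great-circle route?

1143 km

Great circle: cos σ = sin φ₁ sin φ₂ + cos φ₁ cos φ₂ cos Δλ,  σ = 0.4297 rad → d_gc = 2734.44 km
Rhumb line: Δψ = -0.7308, q = Δφ/Δψ = 0.2061, d_rh = R√(Δφ²+q²Δλ²) = 3877.88 km
Excess = 3877.88 − 2734.44 = 1143.44 ≈ 1143 km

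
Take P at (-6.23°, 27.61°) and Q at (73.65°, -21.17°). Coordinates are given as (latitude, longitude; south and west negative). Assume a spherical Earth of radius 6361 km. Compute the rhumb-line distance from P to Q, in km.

Δψ = ln[tan(π/4+φ₂/2)/tan(π/4+φ₁/2)] = +2.0493;  Δφ = +1.3942 rad,  Δλ = -0.8514 rad
q = Δφ/Δψ = 0.6803
d = R·√(Δφ² + q²Δλ²) = 6361·1.50970 = 9603 km

9603 km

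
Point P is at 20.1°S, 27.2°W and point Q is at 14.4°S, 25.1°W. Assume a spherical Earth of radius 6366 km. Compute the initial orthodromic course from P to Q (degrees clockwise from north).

19.7°

θ = atan2( sin Δλ·cos φ₂ ,  cos φ₁ sin φ₂ − sin φ₁ cos φ₂ cos Δλ )
  = atan2(+0.0355, +0.0991) = 19.71°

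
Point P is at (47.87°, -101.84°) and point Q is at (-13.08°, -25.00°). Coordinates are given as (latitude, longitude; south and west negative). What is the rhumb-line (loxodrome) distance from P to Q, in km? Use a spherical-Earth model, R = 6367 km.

10232 km

Rhumb course C = atan2(Δλ, Δψ) with Δψ = ln[tan(π/4+φ₂/2)/tan(π/4+φ₁/2)] = -1.1844, Δλ = +1.3411 → C = 131.45°
d = R·|Δφ| / |cos C| = 6367·1.06378 / 0.66195 = 10232 km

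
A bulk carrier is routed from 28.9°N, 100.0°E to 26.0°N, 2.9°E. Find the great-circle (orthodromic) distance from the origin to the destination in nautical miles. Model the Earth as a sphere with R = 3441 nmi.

Haversine: a = sin²(Δφ/2)+cos φ₁ cos φ₂ sin²(Δλ/2) = 0.44270;  σ = 2·atan2(√a,√(1−a))
σ = 83.419° → d = Rσ = 3441·1.45594 = 5010 nmi

5010 nmi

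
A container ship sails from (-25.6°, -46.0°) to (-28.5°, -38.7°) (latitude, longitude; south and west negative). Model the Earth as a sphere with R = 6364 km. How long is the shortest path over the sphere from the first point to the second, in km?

cos σ = sin φ₁ sin φ₂ + cos φ₁ cos φ₂ cos Δλ
      = sin(-25.60°)sin(-28.50°) + cos(-25.60°)cos(-28.50°)cos(7.30°) = 0.9923
σ = 7.117° → d = Rσ = 6364·0.12421 = 790 km

790 km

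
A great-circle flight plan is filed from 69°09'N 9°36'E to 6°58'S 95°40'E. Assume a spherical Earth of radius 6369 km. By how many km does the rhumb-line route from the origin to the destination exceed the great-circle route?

411 km

Great circle: cos σ = sin φ₁ sin φ₂ + cos φ₁ cos φ₂ cos Δλ,  σ = 1.6600 rad → d_gc = 10572.7 km
Rhumb line: Δψ = -1.8148, q = Δφ/Δψ = 0.7320, d_rh = R√(Δφ²+q²Δλ²) = 10983.6 km
Excess = 10983.6 − 10572.7 = 410.9 ≈ 411 km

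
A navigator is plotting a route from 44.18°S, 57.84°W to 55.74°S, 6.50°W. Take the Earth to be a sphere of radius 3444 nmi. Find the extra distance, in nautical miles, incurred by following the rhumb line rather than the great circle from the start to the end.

Great circle: cos σ = sin φ₁ sin φ₂ + cos φ₁ cos φ₂ cos Δλ,  σ = 0.5949 rad → d_gc = 2048.9 nmi
Rhumb line: Δψ = -0.3157, q = Δφ/Δψ = 0.6391, d_rh = R√(Δφ²+q²Δλ²) = 2091.1 nmi
Excess = 2091.1 − 2048.9 = 42.2 ≈ 42 nmi

42 nmi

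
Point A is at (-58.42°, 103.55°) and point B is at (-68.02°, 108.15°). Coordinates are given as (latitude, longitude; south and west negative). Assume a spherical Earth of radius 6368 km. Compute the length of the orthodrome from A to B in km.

1091 km

cos σ = sin φ₁ sin φ₂ + cos φ₁ cos φ₂ cos Δλ
      = sin(-58.42°)sin(-68.02°) + cos(-58.42°)cos(-68.02°)cos(4.60°) = 0.9854
σ = 9.815° → d = Rσ = 6368·0.17130 = 1091 km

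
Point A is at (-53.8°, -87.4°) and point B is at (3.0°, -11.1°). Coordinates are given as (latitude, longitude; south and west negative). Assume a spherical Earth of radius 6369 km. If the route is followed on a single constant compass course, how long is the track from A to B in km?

Rhumb course C = atan2(Δλ, Δψ) with Δψ = ln[tan(π/4+φ₂/2)/tan(π/4+φ₁/2)] = +1.1706, Δλ = +1.3317 → C = 48.68°
d = R·|Δφ| / |cos C| = 6369·0.99135 / 0.66023 = 9563 km

9563 km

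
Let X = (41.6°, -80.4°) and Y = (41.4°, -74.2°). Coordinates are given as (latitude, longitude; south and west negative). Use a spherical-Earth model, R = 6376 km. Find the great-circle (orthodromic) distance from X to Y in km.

517 km

Haversine: a = sin²(Δφ/2)+cos φ₁ cos φ₂ sin²(Δλ/2) = 0.00164;  σ = 2·atan2(√a,√(1−a))
σ = 4.647° → d = Rσ = 6376·0.08110 = 517 km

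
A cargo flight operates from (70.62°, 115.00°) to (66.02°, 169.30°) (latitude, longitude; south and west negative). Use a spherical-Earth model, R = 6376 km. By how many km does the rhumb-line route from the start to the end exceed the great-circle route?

Great circle: cos σ = sin φ₁ sin φ₂ + cos φ₁ cos φ₂ cos Δλ,  σ = 0.3464 rad → d_gc = 2208.4 km
Rhumb line: Δψ = -0.2181, q = Δφ/Δψ = 0.3681, d_rh = R√(Δφ²+q²Δλ²) = 2282.2 km
Excess = 2282.2 − 2208.4 = 73.8 ≈ 74 km

74 km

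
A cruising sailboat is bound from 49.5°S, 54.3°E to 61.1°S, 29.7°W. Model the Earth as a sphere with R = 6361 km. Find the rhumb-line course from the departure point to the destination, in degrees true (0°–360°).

256.2°

Δψ = ln[tan(π/4+φ₂/2)/tan(π/4+φ₁/2)] = -0.3588
Δλ = -1.4661 rad (taken the short way round)
course = atan2(Δλ, Δψ) = 256.25°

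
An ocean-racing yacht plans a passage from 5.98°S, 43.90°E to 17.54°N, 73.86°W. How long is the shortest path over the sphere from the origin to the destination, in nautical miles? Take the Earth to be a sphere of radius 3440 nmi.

cos σ = sin φ₁ sin φ₂ + cos φ₁ cos φ₂ cos Δλ
      = sin(-5.98°)sin(17.54°) + cos(-5.98°)cos(17.54°)cos(-117.76°) = -0.4731
σ = 118.235° → d = Rσ = 3440·2.06360 = 7099 nmi

7099 nmi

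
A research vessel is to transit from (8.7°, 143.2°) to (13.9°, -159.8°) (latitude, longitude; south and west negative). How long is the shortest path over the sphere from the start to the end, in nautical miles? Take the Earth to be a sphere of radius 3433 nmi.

cos σ = sin φ₁ sin φ₂ + cos φ₁ cos φ₂ cos Δλ
      = sin(8.70°)sin(13.90°) + cos(8.70°)cos(13.90°)cos(57.00°) = 0.5589
σ = 56.017° → d = Rσ = 3433·0.97768 = 3356 nmi

3356 nmi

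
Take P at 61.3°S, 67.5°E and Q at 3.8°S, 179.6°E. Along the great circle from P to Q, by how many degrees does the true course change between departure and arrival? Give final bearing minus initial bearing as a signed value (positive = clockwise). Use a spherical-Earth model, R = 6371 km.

Initial bearing θ₁ = atan2(sin Δλ cos φ₂, cos φ₁ sin φ₂ − sin φ₁ cos φ₂ cos Δλ) = 111.34°
Final bearing θ₂ = (initial bearing from the destination back to the start) + 180° = 26.63°
Δθ = θ₂ − θ₁ = -84.7°

-84.7°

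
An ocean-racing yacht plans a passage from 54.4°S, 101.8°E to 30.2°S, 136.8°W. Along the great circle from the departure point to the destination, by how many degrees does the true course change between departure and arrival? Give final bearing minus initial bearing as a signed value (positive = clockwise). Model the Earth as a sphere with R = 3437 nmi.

Initial bearing θ₁ = atan2(sin Δλ cos φ₂, cos φ₁ sin φ₂ − sin φ₁ cos φ₂ cos Δλ) = 131.77°
Final bearing θ₂ = (initial bearing from the destination back to the start) + 180° = 30.15°
Δθ = θ₂ − θ₁ = -101.6°

-101.6°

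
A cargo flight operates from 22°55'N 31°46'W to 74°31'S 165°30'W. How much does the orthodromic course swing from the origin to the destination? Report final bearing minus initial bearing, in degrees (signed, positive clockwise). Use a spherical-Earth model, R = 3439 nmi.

+114.1°

At departure: θ₁ = atan2(sin Δλ cos φ₂, cos φ₁ sin φ₂ − sin φ₁ cos φ₂ cos Δλ) = 193.30°
At arrival: θ₂ = atan2(sin Δλ cos φ₁, −cos φ₂ sin φ₁ + sin φ₂ cos φ₁ cos Δλ) = 307.45°
Δθ = θ₂ − θ₁ = +114.1°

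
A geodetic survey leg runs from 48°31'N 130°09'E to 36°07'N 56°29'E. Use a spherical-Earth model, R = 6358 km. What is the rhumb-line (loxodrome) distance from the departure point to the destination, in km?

6169 km

Δψ = ln[tan(π/4+φ₂/2)/tan(π/4+φ₁/2)] = -0.2942;  Δφ = -0.2164 rad,  Δλ = -1.2857 rad
q = Δφ/Δψ = 0.7356
d = R·√(Δφ² + q²Δλ²) = 6358·0.97020 = 6169 km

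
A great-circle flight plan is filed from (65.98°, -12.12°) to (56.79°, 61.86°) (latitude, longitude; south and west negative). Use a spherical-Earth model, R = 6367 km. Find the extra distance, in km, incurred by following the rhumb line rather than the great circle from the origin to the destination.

Great circle: cos σ = sin φ₁ sin φ₂ + cos φ₁ cos φ₂ cos Δλ,  σ = 0.5993 rad → d_gc = 3815.6 km
Rhumb line: Δψ = -0.3377, q = Δφ/Δψ = 0.4749, d_rh = R√(Δφ²+q²Δλ²) = 4035.8 km
Excess = 4035.8 − 3815.6 = 220.2 ≈ 220 km

220 km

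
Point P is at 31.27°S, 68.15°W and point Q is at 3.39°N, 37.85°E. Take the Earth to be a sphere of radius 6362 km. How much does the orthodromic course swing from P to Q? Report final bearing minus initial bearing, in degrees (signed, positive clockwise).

Initial bearing θ₁ = atan2(sin Δλ cos φ₂, cos φ₁ sin φ₂ − sin φ₁ cos φ₂ cos Δλ) = 95.49°
Final bearing θ₂ = (initial bearing from the destination back to the start) + 180° = 58.46°
Δθ = θ₂ − θ₁ = -37.0°

-37.0°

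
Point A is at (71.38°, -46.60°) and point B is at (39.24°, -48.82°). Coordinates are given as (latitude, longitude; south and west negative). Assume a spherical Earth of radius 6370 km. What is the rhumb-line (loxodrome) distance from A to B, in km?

Rhumb course C = atan2(Δλ, Δψ) with Δψ = ln[tan(π/4+φ₂/2)/tan(π/4+φ₁/2)] = -1.0626, Δλ = -0.0387 → C = 182.09°
d = R·|Δφ| / |cos C| = 6370·0.56095 / 0.99934 = 3576 km

3576 km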